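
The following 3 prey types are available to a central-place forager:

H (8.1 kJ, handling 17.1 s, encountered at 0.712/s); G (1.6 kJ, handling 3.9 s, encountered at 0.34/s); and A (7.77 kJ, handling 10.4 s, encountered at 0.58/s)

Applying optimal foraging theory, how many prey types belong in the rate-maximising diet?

Profitabilities (E/h, kJ/s): A 0.747, H 0.474, G 0.41. Add prey in this order while the next type's profitability exceeds the intake rate on those already taken.
Rate on top 1: 0.6409. H: 0.474 < 0.6409 → exclude; stop.
Optimal diet: A — 1 of 3 types.

1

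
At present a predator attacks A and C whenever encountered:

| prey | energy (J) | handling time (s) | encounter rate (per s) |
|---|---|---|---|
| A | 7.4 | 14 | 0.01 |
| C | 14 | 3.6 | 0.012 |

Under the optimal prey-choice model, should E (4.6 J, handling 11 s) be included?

On A and C alone, R = ΣλE/(1+Σλh) = 0.242/1.183 = 0.2045 J/s.
E: E/h = 4.6/11 = 0.4182 J/s.
0.4182 > 0.2045, so adding E raises the average — include it.

Yes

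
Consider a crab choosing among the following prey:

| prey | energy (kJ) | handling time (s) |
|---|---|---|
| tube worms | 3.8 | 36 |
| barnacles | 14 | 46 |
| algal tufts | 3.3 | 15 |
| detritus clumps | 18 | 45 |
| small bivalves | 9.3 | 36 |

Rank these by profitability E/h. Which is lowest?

Profitability E/h (kJ/s): tube worms = 3.8/36 = 0.106, barnacles = 14/46 = 0.304, algal tufts = 3.3/15 = 0.22, detritus clumps = 18/45 = 0.4, small bivalves = 9.3/36 = 0.258.
Ranked: detritus clumps > barnacles > small bivalves > algal tufts > tube worms.

tube worms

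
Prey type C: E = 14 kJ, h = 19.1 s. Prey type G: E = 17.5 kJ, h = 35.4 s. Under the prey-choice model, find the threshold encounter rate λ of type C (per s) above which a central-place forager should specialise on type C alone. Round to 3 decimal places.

0.108 per s

Drop type G once their profitability E₂/h₂ falls below the rate achievable on type C alone: E₂/h₂ = λE₁/(1 + λh₁).
Solve for λ: λE₁h₂ = E₂(1 + λh₁) → λ(E₁h₂ − E₂h₁) = E₂ → λ = E₂/(E₁h₂ − E₂h₁).
λ = 17.5/(14×35.4 − 17.5×19.1) = 17.5/161.3 = 0.1085 per s.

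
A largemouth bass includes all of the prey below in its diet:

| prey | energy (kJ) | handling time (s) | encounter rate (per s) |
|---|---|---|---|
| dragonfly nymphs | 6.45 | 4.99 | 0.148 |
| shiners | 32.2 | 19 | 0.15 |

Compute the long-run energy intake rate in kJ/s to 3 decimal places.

R = Σλ_iE_i / (1 + Σλ_ih_i)
Numerator: 0.148×6.45 + 0.15×32.2 = 5.785
Denominator: 1 + 0.148×4.99 + 0.15×19 = 4.589
R = 5.785/4.589 = 1.261 kJ/s

1.261 kJ/s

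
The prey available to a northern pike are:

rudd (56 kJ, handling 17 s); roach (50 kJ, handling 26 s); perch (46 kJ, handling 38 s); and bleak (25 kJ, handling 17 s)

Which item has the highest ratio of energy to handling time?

rudd

Profitability E/h (kJ/s): rudd = 56/17 = 3.29, roach = 50/26 = 1.92, perch = 46/38 = 1.21, bleak = 25/17 = 1.47.
Ranked: rudd > roach > bleak > perch.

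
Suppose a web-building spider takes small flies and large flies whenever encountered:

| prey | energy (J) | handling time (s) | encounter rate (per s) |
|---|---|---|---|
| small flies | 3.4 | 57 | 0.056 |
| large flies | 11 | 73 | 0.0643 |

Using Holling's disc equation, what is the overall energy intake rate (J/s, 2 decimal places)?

0.10 J/s

Energy encountered per unit search time: 0.056×3.4 + 0.0643×11 = 0.8977 J/s.
Handling time per unit search time: 0.056×57 + 0.0643×73 = 7.886.
Rate = 0.8977/(1 + 7.886) = 0.101 J/s.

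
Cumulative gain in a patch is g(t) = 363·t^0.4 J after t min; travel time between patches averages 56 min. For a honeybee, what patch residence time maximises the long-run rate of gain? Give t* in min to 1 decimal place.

37.3 min

By the marginal value theorem, leave when the instantaneous gain rate g'(t) equals the habitat-wide average g(t)/(T + t).
g'(t) = 0.4·363·t^-0.6. Setting 0.4·363·t^-0.6 = 363·t^0.4/(56+t) gives 0.4(56+t) = t, so 0.60·t = 0.4×56.
t* = 0.4×56/0.60 = 37.33 min.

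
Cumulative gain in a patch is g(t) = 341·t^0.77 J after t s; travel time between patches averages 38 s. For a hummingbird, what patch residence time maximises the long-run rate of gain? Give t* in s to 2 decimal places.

127.22 s

Optimal t* satisfies g'(t*) = g(t*)/(T + t*).
g'(t) = 0.77·341·t^-0.23. Setting 0.77·341·t^-0.23 = 341·t^0.77/(38+t) gives 0.77(38+t) = t, so 0.23·t = 0.77×38.
t* = 0.77×38/0.23 = 127.2 s.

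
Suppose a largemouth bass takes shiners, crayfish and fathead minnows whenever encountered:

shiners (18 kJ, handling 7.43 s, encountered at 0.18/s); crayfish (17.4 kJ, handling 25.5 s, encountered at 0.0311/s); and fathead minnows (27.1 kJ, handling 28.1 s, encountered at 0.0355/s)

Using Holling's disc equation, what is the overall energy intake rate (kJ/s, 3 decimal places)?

1.149 kJ/s

R = Σλ_iE_i / (1 + Σλ_ih_i)
Numerator: 0.18×18 + 0.0311×17.4 + 0.0355×27.1 = 4.743
Denominator: 1 + 0.18×7.43 + 0.0311×25.5 + 0.0355×28.1 = 4.128
R = 4.743/4.128 = 1.149 kJ/s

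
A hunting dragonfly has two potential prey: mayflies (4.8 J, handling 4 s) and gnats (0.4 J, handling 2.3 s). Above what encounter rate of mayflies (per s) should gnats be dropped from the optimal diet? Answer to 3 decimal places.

At the threshold, the rate on mayflies alone equals the profitability of gnats: λ·4.8/(1 + λ·4) = 0.4/2.3 = 0.1739.
Rearranging, λ(4.8 − 0.1739×4) = 0.1739, so λ = 0.1739/4.104 = 0.04237 per s.

0.042 per s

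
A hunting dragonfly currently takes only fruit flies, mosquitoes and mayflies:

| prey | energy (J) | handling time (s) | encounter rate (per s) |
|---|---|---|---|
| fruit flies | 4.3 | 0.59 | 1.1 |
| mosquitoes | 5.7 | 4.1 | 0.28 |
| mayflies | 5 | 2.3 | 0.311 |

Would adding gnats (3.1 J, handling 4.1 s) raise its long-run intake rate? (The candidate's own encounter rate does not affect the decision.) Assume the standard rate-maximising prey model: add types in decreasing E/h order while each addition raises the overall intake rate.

Current rate: (1.1×4.3 + 0.28×5.7 + 0.311×5)/(1 + 1.1×0.59 + 0.28×4.1 + 0.311×2.3) = 2.244 J/s.
Profitability of gnats: 3.1/4.1 = 0.7561 J/s.
Since 0.7561 < R, time spent handling gnats is better spent searching.

No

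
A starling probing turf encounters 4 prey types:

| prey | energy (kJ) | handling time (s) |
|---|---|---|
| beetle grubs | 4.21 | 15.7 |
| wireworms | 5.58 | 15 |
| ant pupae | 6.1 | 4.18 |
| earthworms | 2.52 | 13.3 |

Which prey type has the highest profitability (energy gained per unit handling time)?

ant pupae

In descending order of E/h:
ant pupae: 6.1/4.18 = 1.46 kJ/s
wireworms: 5.58/15 = 0.372 kJ/s
beetle grubs: 4.21/15.7 = 0.268 kJ/s
earthworms: 2.52/13.3 = 0.189 kJ/s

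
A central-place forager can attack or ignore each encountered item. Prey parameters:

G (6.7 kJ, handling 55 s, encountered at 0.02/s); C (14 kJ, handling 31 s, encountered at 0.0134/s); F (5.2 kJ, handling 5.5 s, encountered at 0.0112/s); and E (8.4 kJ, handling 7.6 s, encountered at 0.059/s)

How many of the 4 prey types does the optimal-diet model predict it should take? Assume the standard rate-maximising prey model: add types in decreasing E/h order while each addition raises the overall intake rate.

3

Profitabilities (E/h, kJ/s): E 1.11, F 0.945, C 0.452, G 0.122. Add prey in this order while the next type's profitability exceeds the intake rate on those already taken.
Rate on top 1: 0.3422. F: 0.945 > 0.3422 → include.
Rate on top 2: 0.3668. C: 0.452 > 0.3668 → include.
Rate on top 3: 0.3851. G: 0.122 < 0.3851 → exclude; stop.
Optimal diet: E, F, C — 3 of 4 types.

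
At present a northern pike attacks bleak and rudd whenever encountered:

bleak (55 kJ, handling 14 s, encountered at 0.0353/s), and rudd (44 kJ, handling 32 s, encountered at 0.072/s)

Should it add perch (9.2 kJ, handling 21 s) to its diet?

No

On bleak and rudd alone, R = ΣλE/(1+Σλh) = 5.109/3.798 = 1.345 kJ/s.
perch: E/h = 9.2/21 = 0.4381 kJ/s.
Since 0.4381 < R, time spent handling perch is better spent searching.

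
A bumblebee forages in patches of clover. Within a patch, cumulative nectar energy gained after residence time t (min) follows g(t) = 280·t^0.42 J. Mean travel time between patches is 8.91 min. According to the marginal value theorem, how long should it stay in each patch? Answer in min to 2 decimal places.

Optimal t* satisfies g'(t*) = g(t*)/(T + t*).
g'(t) = 0.42·280·t^-0.58. Setting 0.42·280·t^-0.58 = 280·t^0.42/(8.91+t) gives 0.42(8.91+t) = t, so 0.58·t = 0.42×8.91.
t* = 0.42×8.91/0.58 = 6.452 min.

6.45 min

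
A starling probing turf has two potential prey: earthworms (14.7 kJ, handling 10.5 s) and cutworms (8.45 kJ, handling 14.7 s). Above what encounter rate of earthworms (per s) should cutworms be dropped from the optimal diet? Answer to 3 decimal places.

Drop cutworms once their profitability E₂/h₂ falls below the rate achievable on earthworms alone: E₂/h₂ = λE₁/(1 + λh₁).
Solve for λ: λE₁h₂ = E₂(1 + λh₁) → λ(E₁h₂ − E₂h₁) = E₂ → λ = E₂/(E₁h₂ − E₂h₁).
λ = 8.45/(14.7×14.7 − 8.45×10.5) = 8.45/127.4 = 0.06634 per s.

0.066 per s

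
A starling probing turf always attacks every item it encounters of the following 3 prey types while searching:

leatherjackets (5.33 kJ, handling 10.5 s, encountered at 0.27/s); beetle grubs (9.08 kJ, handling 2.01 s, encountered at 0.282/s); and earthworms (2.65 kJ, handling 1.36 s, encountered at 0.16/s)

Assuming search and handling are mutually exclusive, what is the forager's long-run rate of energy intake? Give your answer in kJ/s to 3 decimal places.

Energy encountered per unit search time: 0.27×5.33 + 0.282×9.08 + 0.16×2.65 = 4.424 kJ/s.
Handling time per unit search time: 0.27×10.5 + 0.282×2.01 + 0.16×1.36 = 3.619.
Rate = 4.424/(1 + 3.619) = 0.9576 kJ/s.

0.958 kJ/s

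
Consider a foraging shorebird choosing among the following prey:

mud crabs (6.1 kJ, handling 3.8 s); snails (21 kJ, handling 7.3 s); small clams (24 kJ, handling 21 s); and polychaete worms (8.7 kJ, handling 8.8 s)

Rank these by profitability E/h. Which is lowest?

polychaete worms

In descending order of E/h:
snails: 21/7.3 = 2.88 kJ/s
mud crabs: 6.1/3.8 = 1.61 kJ/s
small clams: 24/21 = 1.14 kJ/s
polychaete worms: 8.7/8.8 = 0.989 kJ/s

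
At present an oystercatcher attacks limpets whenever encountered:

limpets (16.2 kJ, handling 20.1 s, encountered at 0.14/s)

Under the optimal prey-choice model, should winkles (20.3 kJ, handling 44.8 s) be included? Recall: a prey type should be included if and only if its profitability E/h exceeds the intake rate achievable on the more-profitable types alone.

Current rate: (0.14×16.2)/(1 + 0.14×20.1) = 0.5947 kJ/s.
winkles: E/h = 20.3/44.8 = 0.4531 kJ/s.
Since 0.4531 < R, time spent handling winkles is better spent searching.

No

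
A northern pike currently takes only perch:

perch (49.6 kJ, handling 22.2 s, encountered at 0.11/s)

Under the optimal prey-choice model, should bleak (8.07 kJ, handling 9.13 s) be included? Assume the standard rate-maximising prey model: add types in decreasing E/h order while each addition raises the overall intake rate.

Intake rate on the current diet: R = (0.11×49.6) / (1 + 0.11×22.2) = 5.456/3.442 = 1.585 kJ/s.
Profitability of bleak: 8.07/9.13 = 0.8839 kJ/s.
Since 0.8839 < R, time spent handling bleak is better spent searching.

No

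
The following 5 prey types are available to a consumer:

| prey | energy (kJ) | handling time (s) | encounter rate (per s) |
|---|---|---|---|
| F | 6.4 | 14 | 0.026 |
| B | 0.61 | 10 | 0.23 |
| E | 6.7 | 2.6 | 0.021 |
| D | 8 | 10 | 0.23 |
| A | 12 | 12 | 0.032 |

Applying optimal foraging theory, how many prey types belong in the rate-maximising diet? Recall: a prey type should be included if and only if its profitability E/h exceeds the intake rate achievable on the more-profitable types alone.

3

Rank by E/h (kJ/s): E 2.58, A 1, D 0.8, F 0.457, B 0.061. Include each in turn until the next type's E/h falls below the running intake rate.
Rate on top 1: 0.1334. A: 1 > 0.1334 → include.
Rate on top 2: 0.3647. D: 0.8 > 0.3647 → include.
Rate on top 3: 0.6325. F: 0.457 < 0.6325 → exclude; stop.
Optimal diet: E, A, D — 3 of 5 types.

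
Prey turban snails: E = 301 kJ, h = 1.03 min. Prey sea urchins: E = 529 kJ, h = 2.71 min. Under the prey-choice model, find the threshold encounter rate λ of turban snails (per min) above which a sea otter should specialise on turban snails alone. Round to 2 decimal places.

1.95 per min

The zero-one rule: include sea urchins iff E₂/h₂ > λE₁/(1+λh₁). Equality gives the switch point.
λE₁h₂ = E₂ + λE₂h₁ ⇒ λ = E₂/(E₁h₂ − E₂h₁) = 529/(815.7 − 544.9) = 1.953 per min.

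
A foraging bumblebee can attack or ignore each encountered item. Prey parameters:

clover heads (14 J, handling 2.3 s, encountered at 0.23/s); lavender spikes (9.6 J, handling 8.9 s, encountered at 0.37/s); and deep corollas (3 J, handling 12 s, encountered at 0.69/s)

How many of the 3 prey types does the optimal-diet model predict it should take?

1

E/h in descending order: clover heads 6.09, lavender spikes 1.08, deep corollas 0.25 J/s. The optimal diet is the largest prefix of this list for which every included type satisfies E_i/h_i > R on the types above it.
Rate on top 1: 2.106. lavender spikes: 1.08 < 2.106 → exclude; stop.
Optimal diet: clover heads — 1 of 3 types.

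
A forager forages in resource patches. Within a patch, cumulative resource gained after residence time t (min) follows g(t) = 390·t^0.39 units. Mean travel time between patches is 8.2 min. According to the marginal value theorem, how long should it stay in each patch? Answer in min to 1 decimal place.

5.2 min

Optimal t* satisfies g'(t*) = g(t*)/(T + t*).
g'(t) = 0.39·390·t^-0.61. Setting 0.39·390·t^-0.61 = 390·t^0.39/(8.2+t) gives 0.39(8.2+t) = t, so 0.61·t = 0.39×8.2.
t* = 0.39×8.2/0.61 = 5.243 min.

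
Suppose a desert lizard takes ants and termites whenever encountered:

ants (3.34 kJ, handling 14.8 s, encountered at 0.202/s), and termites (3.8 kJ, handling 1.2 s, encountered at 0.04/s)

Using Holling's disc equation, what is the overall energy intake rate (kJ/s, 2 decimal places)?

Energy encountered per unit search time: 0.202×3.34 + 0.04×3.8 = 0.8267 kJ/s.
Handling time per unit search time: 0.202×14.8 + 0.04×1.2 = 3.038.
Rate = 0.8267/(1 + 3.038) = 0.2047 kJ/s.

0.20 kJ/s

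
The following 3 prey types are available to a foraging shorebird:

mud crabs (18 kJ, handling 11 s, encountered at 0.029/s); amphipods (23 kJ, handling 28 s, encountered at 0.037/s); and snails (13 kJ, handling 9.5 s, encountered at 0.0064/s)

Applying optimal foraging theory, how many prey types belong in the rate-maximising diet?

Rank by E/h (kJ/s): mud crabs 1.64, snails 1.37, amphipods 0.821. Include each in turn until the next type's E/h falls below the running intake rate.
Rate on top 1: 0.3958. snails: 1.37 > 0.3958 → include.
Rate on top 2: 0.4386. amphipods: 0.821 > 0.4386 → include.
Optimal diet: mud crabs, snails, amphipods — 3 of 3 types.

3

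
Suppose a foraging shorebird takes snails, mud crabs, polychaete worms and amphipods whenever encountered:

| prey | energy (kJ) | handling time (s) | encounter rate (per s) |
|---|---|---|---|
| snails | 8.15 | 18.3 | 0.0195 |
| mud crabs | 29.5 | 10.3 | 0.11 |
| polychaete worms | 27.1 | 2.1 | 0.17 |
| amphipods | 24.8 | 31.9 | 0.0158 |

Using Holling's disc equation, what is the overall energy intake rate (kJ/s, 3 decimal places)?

2.508 kJ/s

R = Σλ_iE_i / (1 + Σλ_ih_i)
Numerator: 0.0195×8.15 + 0.11×29.5 + 0.17×27.1 + 0.0158×24.8 = 8.403
Denominator: 1 + 0.0195×18.3 + 0.11×10.3 + 0.17×2.1 + 0.0158×31.9 = 3.351
R = 8.403/3.351 = 2.508 kJ/s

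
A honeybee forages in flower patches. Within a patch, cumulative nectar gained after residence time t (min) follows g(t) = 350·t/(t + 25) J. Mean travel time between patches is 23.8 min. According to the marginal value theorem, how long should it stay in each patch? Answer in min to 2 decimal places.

24.39 min

By the marginal value theorem, leave when the instantaneous gain rate g'(t) equals the habitat-wide average g(t)/(T + t).
g'(t) = 350·25/(t + 25)². Setting 350·25/(t+25)² = 350t/[(t+25)(23.8+t)] gives 25(23.8+t) = t(t+25), so t² = 25×23.8 = 595.
t* = √595 = 24.39 min.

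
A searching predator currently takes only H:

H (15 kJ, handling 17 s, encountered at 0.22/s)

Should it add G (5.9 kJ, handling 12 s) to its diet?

No

Intake rate on the current diet: R = (0.22×15) / (1 + 0.22×17) = 3.3/4.74 = 0.6962 kJ/s.
Profitability of G: 5.9/12 = 0.4917 kJ/s.
0.4917 < 0.6962, so adding G would lower the average — exclude it.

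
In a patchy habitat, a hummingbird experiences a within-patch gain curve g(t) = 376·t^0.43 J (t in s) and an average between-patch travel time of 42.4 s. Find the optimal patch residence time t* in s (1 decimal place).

32.0 s

Optimal t* satisfies g'(t*) = g(t*)/(T + t*).
g'(t) = 0.43·376·t^-0.57. Setting 0.43·376·t^-0.57 = 376·t^0.43/(42.4+t) gives 0.43(42.4+t) = t, so 0.57·t = 0.43×42.4.
t* = 0.43×42.4/0.57 = 31.99 s.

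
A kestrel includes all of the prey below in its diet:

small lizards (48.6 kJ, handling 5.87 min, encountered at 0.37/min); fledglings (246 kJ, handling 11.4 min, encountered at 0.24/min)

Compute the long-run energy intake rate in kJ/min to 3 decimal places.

R = (0.37×48.6 + 0.24×246) / (1 + 0.37×5.87 + 0.24×11.4) = 77.02/5.908 = 13.04 kJ/min.

13.037 kJ/min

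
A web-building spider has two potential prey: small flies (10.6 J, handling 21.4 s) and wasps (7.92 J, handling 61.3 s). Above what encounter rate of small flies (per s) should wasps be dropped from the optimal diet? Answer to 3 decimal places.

At the threshold, the rate on small flies alone equals the profitability of wasps: λ·10.6/(1 + λ·21.4) = 7.92/61.3 = 0.1292.
Rearranging, λ(10.6 − 0.1292×21.4) = 0.1292, so λ = 0.1292/7.835 = 0.01649 per s.

0.016 per s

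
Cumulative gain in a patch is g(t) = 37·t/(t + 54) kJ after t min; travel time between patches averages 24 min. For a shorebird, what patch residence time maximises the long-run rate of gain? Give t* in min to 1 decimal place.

Optimal t* satisfies g'(t*) = g(t*)/(T + t*).
g'(t) = 37·54/(t + 54)². Setting 37·54/(t+54)² = 37t/[(t+54)(24+t)] gives 54(24+t) = t(t+54), so t² = 54×24 = 1296.
t* = √1296 = 36 min.

36.0 min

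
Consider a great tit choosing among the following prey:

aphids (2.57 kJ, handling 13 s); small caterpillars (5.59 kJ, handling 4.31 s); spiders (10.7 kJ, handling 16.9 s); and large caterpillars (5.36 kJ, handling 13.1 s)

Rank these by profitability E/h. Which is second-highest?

spiders

Profitability E/h (kJ/s): aphids = 2.57/13 = 0.198, small caterpillars = 5.59/4.31 = 1.3, spiders = 10.7/16.9 = 0.633, large caterpillars = 5.36/13.1 = 0.409.
Ranked: small caterpillars > spiders > large caterpillars > aphids.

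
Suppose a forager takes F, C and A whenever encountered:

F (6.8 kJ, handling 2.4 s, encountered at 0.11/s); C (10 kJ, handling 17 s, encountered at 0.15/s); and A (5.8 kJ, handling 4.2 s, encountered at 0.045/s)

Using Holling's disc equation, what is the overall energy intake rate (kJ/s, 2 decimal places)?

Energy encountered per unit search time: 0.11×6.8 + 0.15×10 + 0.045×5.8 = 2.509 kJ/s.
Handling time per unit search time: 0.11×2.4 + 0.15×17 + 0.045×4.2 = 3.003.
Rate = 2.509/(1 + 3.003) = 0.6268 kJ/s.

0.63 kJ/s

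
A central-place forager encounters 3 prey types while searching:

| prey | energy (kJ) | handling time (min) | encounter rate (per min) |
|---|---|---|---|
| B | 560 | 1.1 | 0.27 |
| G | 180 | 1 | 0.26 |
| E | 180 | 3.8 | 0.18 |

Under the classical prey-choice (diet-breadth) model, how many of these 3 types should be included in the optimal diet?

2

E/h in descending order: B 509, G 180, E 47.4 kJ/min. The optimal diet is the largest prefix of this list for which every included type satisfies E_i/h_i > R on the types above it.
Rate on top 1: 116.6. G: 180 > 116.6 → include.
Rate on top 2: 127.2. E: 47.4 < 127.2 → exclude; stop.
Optimal diet: B, G — 2 of 3 types.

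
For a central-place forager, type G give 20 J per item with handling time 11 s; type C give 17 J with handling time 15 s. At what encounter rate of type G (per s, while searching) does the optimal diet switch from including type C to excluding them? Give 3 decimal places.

0.150 per s

The zero-one rule: include type C iff E₂/h₂ > λE₁/(1+λh₁). Equality gives the switch point.
λE₁h₂ = E₂ + λE₂h₁ ⇒ λ = E₂/(E₁h₂ − E₂h₁) = 17/(300 − 187) = 0.1504 per s.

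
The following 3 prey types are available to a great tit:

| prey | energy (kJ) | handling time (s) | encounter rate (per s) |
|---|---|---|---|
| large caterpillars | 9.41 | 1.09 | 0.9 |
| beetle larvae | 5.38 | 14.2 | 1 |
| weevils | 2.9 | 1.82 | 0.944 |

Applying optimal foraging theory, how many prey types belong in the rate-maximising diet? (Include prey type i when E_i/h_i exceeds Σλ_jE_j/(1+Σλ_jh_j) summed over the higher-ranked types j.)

Profitabilities (E/h, kJ/s): large caterpillars 8.63, weevils 1.59, beetle larvae 0.379. Add prey in this order while the next type's profitability exceeds the intake rate on those already taken.
Rate on top 1: 4.275. weevils: 1.59 < 4.275 → exclude; stop.
Optimal diet: large caterpillars — 1 of 3 types.

1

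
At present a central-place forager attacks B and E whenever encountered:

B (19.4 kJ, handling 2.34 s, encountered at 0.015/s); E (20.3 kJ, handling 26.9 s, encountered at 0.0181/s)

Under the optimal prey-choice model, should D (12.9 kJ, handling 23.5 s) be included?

Current rate: (0.015×19.4 + 0.0181×20.3)/(1 + 0.015×2.34 + 0.0181×26.9) = 0.4326 kJ/s.
D: E/h = 12.9/23.5 = 0.5489 kJ/s.
Since 0.5489 > R, including D increases the long-run rate.

Yes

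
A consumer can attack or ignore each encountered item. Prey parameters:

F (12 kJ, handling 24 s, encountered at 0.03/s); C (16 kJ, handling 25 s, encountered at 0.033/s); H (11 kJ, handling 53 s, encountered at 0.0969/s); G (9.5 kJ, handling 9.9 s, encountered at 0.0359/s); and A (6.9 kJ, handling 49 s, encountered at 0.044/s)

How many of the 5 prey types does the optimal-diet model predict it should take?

Profitabilities (E/h, kJ/s): G 0.96, C 0.64, F 0.5, H 0.208, A 0.141. Add prey in this order while the next type's profitability exceeds the intake rate on those already taken.
Rate on top 1: 0.2516. C: 0.64 > 0.2516 → include.
Rate on top 2: 0.3986. F: 0.5 > 0.3986 → include.
Rate on top 3: 0.4238. H: 0.208 < 0.4238 → exclude; stop.
Optimal diet: G, C, F — 3 of 5 types.

3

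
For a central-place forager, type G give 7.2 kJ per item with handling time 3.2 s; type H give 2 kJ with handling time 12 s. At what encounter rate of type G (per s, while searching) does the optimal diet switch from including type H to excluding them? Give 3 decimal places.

0.025 per s

At the threshold, the rate on type G alone equals the profitability of type H: λ·7.2/(1 + λ·3.2) = 2/12 = 0.1667.
Rearranging, λ(7.2 − 0.1667×3.2) = 0.1667, so λ = 0.1667/6.667 = 0.025 per s.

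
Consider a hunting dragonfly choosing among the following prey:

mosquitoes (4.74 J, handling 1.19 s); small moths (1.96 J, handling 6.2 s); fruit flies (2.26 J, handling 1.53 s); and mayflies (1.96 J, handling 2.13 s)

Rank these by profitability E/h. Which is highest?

In descending order of E/h:
mosquitoes: 4.74/1.19 = 3.98 J/s
fruit flies: 2.26/1.53 = 1.48 J/s
mayflies: 1.96/2.13 = 0.92 J/s
small moths: 1.96/6.2 = 0.316 J/s

mosquitoes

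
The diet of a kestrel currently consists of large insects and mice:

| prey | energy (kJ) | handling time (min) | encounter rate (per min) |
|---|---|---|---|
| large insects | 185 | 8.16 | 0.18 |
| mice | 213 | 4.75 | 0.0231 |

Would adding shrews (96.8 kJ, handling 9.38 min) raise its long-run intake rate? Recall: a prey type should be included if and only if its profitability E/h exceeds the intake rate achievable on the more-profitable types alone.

Intake rate on the current diet: R = (0.18×185 + 0.0231×213) / (1 + 0.18×8.16 + 0.0231×4.75) = 38.22/2.579 = 14.82 kJ/min.
shrews: E/h = 96.8/9.38 = 10.32 kJ/min.
Since 10.32 < R, time spent handling shrews is better spent searching.

No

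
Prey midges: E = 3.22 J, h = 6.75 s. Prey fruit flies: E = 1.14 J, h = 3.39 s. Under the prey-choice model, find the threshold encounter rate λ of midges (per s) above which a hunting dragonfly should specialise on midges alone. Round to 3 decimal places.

0.354 per s

At the threshold, the rate on midges alone equals the profitability of fruit flies: λ·3.22/(1 + λ·6.75) = 1.14/3.39 = 0.3363.
Rearranging, λ(3.22 − 0.3363×6.75) = 0.3363, so λ = 0.3363/0.9501 = 0.3539 per s.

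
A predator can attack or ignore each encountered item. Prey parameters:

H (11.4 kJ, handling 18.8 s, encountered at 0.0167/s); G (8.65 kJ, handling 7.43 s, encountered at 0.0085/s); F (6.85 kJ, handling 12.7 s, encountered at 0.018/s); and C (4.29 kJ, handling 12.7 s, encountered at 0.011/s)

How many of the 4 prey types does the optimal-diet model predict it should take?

E/h in descending order: G 1.16, H 0.606, F 0.539, C 0.338 kJ/s. The optimal diet is the largest prefix of this list for which every included type satisfies E_i/h_i > R on the types above it.
Rate on top 1: 0.06916. H: 0.606 > 0.06916 → include.
Rate on top 2: 0.1916. F: 0.539 > 0.1916 → include.
Rate on top 3: 0.2411. C: 0.338 > 0.2411 → include.
Optimal diet: G, H, F, C — 4 of 4 types.

4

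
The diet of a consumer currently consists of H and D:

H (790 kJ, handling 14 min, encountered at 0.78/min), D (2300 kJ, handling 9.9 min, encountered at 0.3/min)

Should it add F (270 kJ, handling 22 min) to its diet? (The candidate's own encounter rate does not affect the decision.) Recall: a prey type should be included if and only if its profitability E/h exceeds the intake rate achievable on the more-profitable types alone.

On H and D alone, R = ΣλE/(1+Σλh) = 1306/14.89 = 87.72 kJ/min.
Profitability of F: 270/22 = 12.27 kJ/min.
Since 12.27 < R, time spent handling F is better spent searching.

No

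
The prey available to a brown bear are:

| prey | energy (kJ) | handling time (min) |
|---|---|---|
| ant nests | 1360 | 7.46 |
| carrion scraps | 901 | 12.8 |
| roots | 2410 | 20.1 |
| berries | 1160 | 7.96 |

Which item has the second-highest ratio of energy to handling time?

Profitability E/h (kJ/min): ant nests = 1360/7.46 = 182, carrion scraps = 901/12.8 = 70.4, roots = 2410/20.1 = 120, berries = 1160/7.96 = 146.
Ranked: ant nests > berries > roots > carrion scraps.

berries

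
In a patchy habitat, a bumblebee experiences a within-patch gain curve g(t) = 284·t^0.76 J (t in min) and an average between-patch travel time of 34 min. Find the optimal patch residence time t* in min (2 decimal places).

By the marginal value theorem, leave when the instantaneous gain rate g'(t) equals the habitat-wide average g(t)/(T + t).
g'(t) = 0.76·284·t^-0.24. Setting 0.76·284·t^-0.24 = 284·t^0.76/(34+t) gives 0.76(34+t) = t, so 0.24·t = 0.76×34.
t* = 0.76×34/0.24 = 107.7 min.

107.67 min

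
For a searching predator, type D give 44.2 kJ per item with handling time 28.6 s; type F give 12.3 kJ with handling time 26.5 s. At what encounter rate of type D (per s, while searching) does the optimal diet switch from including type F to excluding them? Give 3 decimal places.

0.015 per s

Drop type F once their profitability E₂/h₂ falls below the rate achievable on type D alone: E₂/h₂ = λE₁/(1 + λh₁).
Solve for λ: λE₁h₂ = E₂(1 + λh₁) → λ(E₁h₂ − E₂h₁) = E₂ → λ = E₂/(E₁h₂ − E₂h₁).
λ = 12.3/(44.2×26.5 − 12.3×28.6) = 12.3/819.5 = 0.01501 per s.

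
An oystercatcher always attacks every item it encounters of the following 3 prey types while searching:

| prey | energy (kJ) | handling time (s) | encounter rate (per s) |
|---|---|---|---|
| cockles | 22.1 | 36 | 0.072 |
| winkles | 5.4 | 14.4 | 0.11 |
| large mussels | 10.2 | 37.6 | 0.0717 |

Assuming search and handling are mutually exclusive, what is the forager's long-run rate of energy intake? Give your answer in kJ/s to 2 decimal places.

0.37 kJ/s

R = Σλ_iE_i / (1 + Σλ_ih_i)
Numerator: 0.072×22.1 + 0.11×5.4 + 0.0717×10.2 = 2.917
Denominator: 1 + 0.072×36 + 0.11×14.4 + 0.0717×37.6 = 7.872
R = 2.917/7.872 = 0.3705 kJ/s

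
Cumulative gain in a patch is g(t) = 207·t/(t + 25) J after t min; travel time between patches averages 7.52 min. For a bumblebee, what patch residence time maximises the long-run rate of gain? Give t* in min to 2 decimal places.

Optimal t* satisfies g'(t*) = g(t*)/(T + t*).
g'(t) = 207·25/(t + 25)². Setting 207·25/(t+25)² = 207t/[(t+25)(7.52+t)] gives 25(7.52+t) = t(t+25), so t² = 25×7.52 = 188.
t* = √188 = 13.71 min.

13.71 min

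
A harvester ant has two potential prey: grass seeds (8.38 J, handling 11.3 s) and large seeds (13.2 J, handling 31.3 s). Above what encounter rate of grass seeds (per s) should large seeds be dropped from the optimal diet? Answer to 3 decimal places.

The zero-one rule: include large seeds iff E₂/h₂ > λE₁/(1+λh₁). Equality gives the switch point.
λE₁h₂ = E₂ + λE₂h₁ ⇒ λ = E₂/(E₁h₂ − E₂h₁) = 13.2/(262.3 − 149.2) = 0.1167 per s.

0.117 per s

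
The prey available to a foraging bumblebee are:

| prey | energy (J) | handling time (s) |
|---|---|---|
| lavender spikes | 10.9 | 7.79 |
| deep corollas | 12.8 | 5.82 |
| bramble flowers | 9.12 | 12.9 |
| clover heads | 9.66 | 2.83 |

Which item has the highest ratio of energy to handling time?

Profitability E/h (J/s): lavender spikes = 10.9/7.79 = 1.4, deep corollas = 12.8/5.82 = 2.2, bramble flowers = 9.12/12.9 = 0.707, clover heads = 9.66/2.83 = 3.41.
Ranked: clover heads > deep corollas > lavender spikes > bramble flowers.

clover heads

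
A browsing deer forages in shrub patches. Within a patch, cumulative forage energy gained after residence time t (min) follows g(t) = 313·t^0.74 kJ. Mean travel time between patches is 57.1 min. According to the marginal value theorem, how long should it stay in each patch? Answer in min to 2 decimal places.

162.52 min

By the marginal value theorem, leave when the instantaneous gain rate g'(t) equals the habitat-wide average g(t)/(T + t).
g'(t) = 0.74·313·t^-0.26. Setting 0.74·313·t^-0.26 = 313·t^0.74/(57.1+t) gives 0.74(57.1+t) = t, so 0.26·t = 0.74×57.1.
t* = 0.74×57.1/0.26 = 162.5 min.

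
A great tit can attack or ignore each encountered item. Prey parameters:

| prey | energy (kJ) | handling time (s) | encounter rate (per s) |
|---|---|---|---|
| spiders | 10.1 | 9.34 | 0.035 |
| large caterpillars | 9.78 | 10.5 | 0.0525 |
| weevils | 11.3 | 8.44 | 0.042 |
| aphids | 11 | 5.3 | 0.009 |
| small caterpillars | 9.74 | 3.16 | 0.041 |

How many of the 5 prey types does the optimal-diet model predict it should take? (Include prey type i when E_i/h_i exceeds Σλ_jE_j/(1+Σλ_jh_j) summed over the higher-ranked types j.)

E/h in descending order: small caterpillars 3.08, aphids 2.08, weevils 1.34, spiders 1.08, large caterpillars 0.931 kJ/s. The optimal diet is the largest prefix of this list for which every included type satisfies E_i/h_i > R on the types above it.
Rate on top 1: 0.3535. aphids: 2.08 > 0.3535 → include.
Rate on top 2: 0.4233. weevils: 1.34 > 0.4233 → include.
Rate on top 3: 0.6352. spiders: 1.08 > 0.6352 → include.
Rate on top 4: 0.7137. large caterpillars: 0.931 > 0.7137 → include.
Optimal diet: small caterpillars, aphids, weevils, spiders, large caterpillars — 5 of 5 types.

5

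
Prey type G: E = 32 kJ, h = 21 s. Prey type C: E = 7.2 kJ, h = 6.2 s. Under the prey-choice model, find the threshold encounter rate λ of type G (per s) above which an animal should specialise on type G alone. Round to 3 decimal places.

At the threshold, the rate on type G alone equals the profitability of type C: λ·32/(1 + λ·21) = 7.2/6.2 = 1.161.
Rearranging, λ(32 − 1.161×21) = 1.161, so λ = 1.161/7.613 = 0.1525 per s.

0.153 per s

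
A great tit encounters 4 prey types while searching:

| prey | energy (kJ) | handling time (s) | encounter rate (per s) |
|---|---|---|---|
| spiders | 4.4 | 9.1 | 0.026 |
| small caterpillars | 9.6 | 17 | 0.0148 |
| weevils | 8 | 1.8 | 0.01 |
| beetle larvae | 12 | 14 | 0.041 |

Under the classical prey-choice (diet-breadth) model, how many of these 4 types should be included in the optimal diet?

Profitabilities (E/h, kJ/s): weevils 4.44, beetle larvae 0.857, small caterpillars 0.565, spiders 0.484. Add prey in this order while the next type's profitability exceeds the intake rate on those already taken.
Rate on top 1: 0.07859. beetle larvae: 0.857 > 0.07859 → include.
Rate on top 2: 0.3593. small caterpillars: 0.565 > 0.3593 → include.
Rate on top 3: 0.3873. spiders: 0.484 > 0.3873 → include.
Optimal diet: weevils, beetle larvae, small caterpillars, spiders — 4 of 4 types.

4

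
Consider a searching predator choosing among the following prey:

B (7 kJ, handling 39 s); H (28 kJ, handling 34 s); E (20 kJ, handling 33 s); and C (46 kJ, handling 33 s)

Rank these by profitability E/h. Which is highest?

C

In descending order of E/h:
C: 46/33 = 1.39 kJ/s
H: 28/34 = 0.824 kJ/s
E: 20/33 = 0.606 kJ/s
B: 7/39 = 0.179 kJ/s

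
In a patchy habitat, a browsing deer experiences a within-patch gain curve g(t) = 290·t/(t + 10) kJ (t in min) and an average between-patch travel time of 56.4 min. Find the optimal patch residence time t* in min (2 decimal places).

23.75 min

Optimal t* satisfies g'(t*) = g(t*)/(T + t*).
g'(t) = 290·10/(t + 10)². Setting 290·10/(t+10)² = 290t/[(t+10)(56.4+t)] gives 10(56.4+t) = t(t+10), so t² = 10×56.4 = 564.
t* = √564 = 23.75 min.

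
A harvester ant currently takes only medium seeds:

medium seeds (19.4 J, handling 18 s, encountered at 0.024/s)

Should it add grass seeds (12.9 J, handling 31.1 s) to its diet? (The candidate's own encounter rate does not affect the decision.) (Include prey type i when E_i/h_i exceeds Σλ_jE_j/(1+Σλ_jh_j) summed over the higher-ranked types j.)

Yes

Current rate: (0.024×19.4)/(1 + 0.024×18) = 0.3251 J/s.
grass seeds: E/h = 12.9/31.1 = 0.4148 J/s.
Since 0.4148 > R, including grass seeds increases the long-run rate.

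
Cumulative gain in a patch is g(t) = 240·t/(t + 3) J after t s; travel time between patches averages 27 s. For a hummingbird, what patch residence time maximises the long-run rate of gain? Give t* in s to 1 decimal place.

9.0 s

By the marginal value theorem, leave when the instantaneous gain rate g'(t) equals the habitat-wide average g(t)/(T + t).
g'(t) = 240·3/(t + 3)². Setting 240·3/(t+3)² = 240t/[(t+3)(27+t)] gives 3(27+t) = t(t+3), so t² = 3×27 = 81.
t* = √81 = 9 s.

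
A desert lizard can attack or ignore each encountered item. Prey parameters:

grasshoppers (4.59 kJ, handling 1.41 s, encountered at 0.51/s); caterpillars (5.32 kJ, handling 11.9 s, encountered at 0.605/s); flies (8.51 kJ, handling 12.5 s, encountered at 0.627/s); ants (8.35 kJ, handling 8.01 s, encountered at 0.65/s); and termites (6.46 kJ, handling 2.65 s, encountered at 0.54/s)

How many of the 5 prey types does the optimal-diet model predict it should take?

Rank by E/h (kJ/s): grasshoppers 3.26, termites 2.44, ants 1.04, flies 0.681, caterpillars 0.447. Include each in turn until the next type's E/h falls below the running intake rate.
Rate on top 1: 1.362. termites: 2.44 > 1.362 → include.
Rate on top 2: 1.851. ants: 1.04 < 1.851 → exclude; stop.
Optimal diet: grasshoppers, termites — 2 of 5 types.

2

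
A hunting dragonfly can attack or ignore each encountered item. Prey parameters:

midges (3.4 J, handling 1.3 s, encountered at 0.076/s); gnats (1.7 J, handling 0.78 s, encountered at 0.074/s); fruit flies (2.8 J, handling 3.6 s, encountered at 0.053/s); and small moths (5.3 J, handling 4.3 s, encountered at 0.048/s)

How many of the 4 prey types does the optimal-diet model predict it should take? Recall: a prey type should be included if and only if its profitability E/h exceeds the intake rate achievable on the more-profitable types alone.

4

E/h in descending order: midges 2.62, gnats 2.18, small moths 1.23, fruit flies 0.778 J/s. The optimal diet is the largest prefix of this list for which every included type satisfies E_i/h_i > R on the types above it.
Rate on top 1: 0.2352. gnats: 2.18 > 0.2352 → include.
Rate on top 2: 0.3322. small moths: 1.23 > 0.3322 → include.
Rate on top 3: 0.4686. fruit flies: 0.778 > 0.4686 → include.
Optimal diet: midges, gnats, small moths, fruit flies — 4 of 4 types.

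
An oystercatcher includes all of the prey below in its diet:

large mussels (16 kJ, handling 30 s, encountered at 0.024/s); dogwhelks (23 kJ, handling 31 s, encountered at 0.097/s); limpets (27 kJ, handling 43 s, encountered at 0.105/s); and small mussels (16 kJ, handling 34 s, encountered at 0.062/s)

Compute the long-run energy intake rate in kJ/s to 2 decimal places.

0.57 kJ/s

R = Σλ_iE_i / (1 + Σλ_ih_i)
Numerator: 0.024×16 + 0.097×23 + 0.105×27 + 0.062×16 = 6.442
Denominator: 1 + 0.024×30 + 0.097×31 + 0.105×43 + 0.062×34 = 11.35
R = 6.442/11.35 = 0.5676 kJ/s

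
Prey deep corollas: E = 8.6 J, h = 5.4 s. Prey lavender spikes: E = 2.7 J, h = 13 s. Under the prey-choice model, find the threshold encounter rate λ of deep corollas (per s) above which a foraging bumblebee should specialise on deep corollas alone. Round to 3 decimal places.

Drop lavender spikes once their profitability E₂/h₂ falls below the rate achievable on deep corollas alone: E₂/h₂ = λE₁/(1 + λh₁).
Solve for λ: λE₁h₂ = E₂(1 + λh₁) → λ(E₁h₂ − E₂h₁) = E₂ → λ = E₂/(E₁h₂ − E₂h₁).
λ = 2.7/(8.6×13 − 2.7×5.4) = 2.7/97.22 = 0.02777 per s.

0.028 per s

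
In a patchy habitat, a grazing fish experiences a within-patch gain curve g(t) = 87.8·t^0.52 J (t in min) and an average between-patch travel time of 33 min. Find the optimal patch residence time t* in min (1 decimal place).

Optimal t* satisfies g'(t*) = g(t*)/(T + t*).
g'(t) = 0.52·87.8·t^-0.48. Setting 0.52·87.8·t^-0.48 = 87.8·t^0.52/(33+t) gives 0.52(33+t) = t, so 0.48·t = 0.52×33.
t* = 0.52×33/0.48 = 35.75 min.

35.8 min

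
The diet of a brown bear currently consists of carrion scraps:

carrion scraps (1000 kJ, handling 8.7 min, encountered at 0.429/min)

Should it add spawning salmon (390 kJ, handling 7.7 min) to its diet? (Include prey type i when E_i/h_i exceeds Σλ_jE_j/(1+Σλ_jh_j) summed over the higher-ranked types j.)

No

On carrion scraps alone, R = ΣλE/(1+Σλh) = 429/4.732 = 90.65 kJ/min.
spawning salmon: E/h = 390/7.7 = 50.65 kJ/min.
50.65 < 90.65, so adding spawning salmon would lower the average — exclude it.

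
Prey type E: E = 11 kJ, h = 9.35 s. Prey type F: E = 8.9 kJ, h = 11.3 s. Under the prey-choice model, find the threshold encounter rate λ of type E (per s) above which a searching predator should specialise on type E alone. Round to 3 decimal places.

The zero-one rule: include type F iff E₂/h₂ > λE₁/(1+λh₁). Equality gives the switch point.
λE₁h₂ = E₂ + λE₂h₁ ⇒ λ = E₂/(E₁h₂ − E₂h₁) = 8.9/(124.3 − 83.22) = 0.2166 per s.

0.217 per s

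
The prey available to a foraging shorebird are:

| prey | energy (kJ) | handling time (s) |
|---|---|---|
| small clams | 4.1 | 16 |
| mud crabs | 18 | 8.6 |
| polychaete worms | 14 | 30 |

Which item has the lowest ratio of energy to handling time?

small clams

Profitability E/h (kJ/s): small clams = 4.1/16 = 0.256, mud crabs = 18/8.6 = 2.09, polychaete worms = 14/30 = 0.467.
Ranked: mud crabs > polychaete worms > small clams.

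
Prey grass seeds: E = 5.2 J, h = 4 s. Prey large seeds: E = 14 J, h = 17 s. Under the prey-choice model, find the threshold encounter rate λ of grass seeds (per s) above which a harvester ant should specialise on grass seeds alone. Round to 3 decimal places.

Drop large seeds once their profitability E₂/h₂ falls below the rate achievable on grass seeds alone: E₂/h₂ = λE₁/(1 + λh₁).
Solve for λ: λE₁h₂ = E₂(1 + λh₁) → λ(E₁h₂ − E₂h₁) = E₂ → λ = E₂/(E₁h₂ − E₂h₁).
λ = 14/(5.2×17 − 14×4) = 14/32.4 = 0.4321 per s.

0.432 per s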